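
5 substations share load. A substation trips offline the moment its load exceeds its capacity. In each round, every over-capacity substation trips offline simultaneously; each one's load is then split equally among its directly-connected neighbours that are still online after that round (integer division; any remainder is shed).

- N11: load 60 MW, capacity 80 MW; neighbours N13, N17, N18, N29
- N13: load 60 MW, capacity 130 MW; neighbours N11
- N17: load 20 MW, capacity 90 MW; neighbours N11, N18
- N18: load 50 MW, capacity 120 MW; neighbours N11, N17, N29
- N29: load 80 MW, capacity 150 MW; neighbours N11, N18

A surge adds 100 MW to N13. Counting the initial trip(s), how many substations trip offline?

Round 1 — N13 at 160 > 130. N13 trips offline.
  N13 sheds 160 MW to N11: 160 each.
    N11: 60+160 = 220 > 80
Round 2 — N11 trips offline.
  N11 sheds 220 MW to N17, N18, N29: 73 each (1 lost).
    N17: 20+73 = 93 > 90
    N18: 50+73 = 123 > 120
    N29: 80+73 = 153 > 150
Round 3 — N17, N18, N29 trip offline.
  N17 sheds 93 MW: no online neighbours, lost.
  N18 sheds 123 MW: no online neighbours, lost.
  N29 sheds 153 MW: no online neighbours, lost.
No further trips.

5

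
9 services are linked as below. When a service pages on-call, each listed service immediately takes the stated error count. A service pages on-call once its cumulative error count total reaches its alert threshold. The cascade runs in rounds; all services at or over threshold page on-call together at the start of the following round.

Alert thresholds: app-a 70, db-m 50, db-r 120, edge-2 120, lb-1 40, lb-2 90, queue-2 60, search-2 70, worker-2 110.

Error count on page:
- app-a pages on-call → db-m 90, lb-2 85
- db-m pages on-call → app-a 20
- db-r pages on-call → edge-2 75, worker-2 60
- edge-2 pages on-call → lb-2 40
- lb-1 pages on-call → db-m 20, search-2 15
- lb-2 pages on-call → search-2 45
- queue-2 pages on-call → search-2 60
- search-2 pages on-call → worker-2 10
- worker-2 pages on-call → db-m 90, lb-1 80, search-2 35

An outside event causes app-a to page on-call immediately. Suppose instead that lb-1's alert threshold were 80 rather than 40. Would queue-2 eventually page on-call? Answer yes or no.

With lb-1's alert threshold at 80:
Round 1 — app-a pages on-call (initial).
  db-m: +90 → 90 ≥ 50
  lb-2: +85 → 85 < 90
Round 2 — db-m pages on-call.
No further pages.

no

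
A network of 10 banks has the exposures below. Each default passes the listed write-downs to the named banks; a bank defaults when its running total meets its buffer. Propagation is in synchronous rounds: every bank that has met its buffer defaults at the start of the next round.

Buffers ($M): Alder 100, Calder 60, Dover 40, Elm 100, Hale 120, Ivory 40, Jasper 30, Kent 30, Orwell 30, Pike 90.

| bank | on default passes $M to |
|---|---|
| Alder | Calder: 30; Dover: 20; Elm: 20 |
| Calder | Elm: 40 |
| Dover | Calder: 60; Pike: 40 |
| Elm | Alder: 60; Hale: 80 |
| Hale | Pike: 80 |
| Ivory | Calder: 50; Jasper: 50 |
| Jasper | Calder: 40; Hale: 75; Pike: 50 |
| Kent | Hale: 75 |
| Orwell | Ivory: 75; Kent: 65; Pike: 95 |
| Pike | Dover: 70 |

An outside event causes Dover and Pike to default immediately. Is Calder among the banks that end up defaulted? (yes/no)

Round 1 — Dover, Pike default (initial).
  Calder: +60 → 60 ≥ 60
Round 2 — Calder defaults.
  Elm: +40 → 40 < 100
No further defaults.

yes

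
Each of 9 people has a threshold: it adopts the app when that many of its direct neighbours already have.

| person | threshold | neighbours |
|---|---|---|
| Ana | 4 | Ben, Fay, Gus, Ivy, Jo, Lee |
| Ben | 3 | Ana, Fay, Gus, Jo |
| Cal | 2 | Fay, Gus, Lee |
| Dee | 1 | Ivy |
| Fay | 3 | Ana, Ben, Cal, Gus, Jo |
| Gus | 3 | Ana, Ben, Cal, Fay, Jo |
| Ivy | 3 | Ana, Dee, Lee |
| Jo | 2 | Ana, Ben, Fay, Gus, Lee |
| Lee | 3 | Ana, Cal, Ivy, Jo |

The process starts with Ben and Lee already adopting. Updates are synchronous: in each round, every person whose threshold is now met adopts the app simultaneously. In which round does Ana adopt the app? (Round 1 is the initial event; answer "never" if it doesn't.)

never

Round 1 — Ben, Lee adopt the app (initial).
Round 2 — checking thresholds:
  Ana: 2 of 6 neighbours < 4, below threshold.
  Cal: 1 of 3 neighbours < 2, below threshold.
  Fay: 1 of 5 neighbours < 3, below threshold.
  Gus: 1 of 5 neighbours < 3, below threshold.
  Ivy: 1 of 3 neighbours < 3, below threshold.
  Jo: 2 of 5 neighbours ≥ 2, adopts the app.
Round 3 — no new adoptions; cascade stops.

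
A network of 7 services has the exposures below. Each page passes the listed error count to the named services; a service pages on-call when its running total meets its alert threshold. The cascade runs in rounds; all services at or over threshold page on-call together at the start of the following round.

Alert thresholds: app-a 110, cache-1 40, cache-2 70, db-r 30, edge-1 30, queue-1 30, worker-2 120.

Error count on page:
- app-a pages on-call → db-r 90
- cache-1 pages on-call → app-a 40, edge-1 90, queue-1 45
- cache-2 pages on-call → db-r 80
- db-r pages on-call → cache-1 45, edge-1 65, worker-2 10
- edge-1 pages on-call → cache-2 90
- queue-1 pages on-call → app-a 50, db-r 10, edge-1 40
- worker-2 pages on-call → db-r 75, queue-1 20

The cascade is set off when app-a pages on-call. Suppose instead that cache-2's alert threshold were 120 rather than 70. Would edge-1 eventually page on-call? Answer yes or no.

yes

With cache-2's alert threshold at 120:
Round 1 — app-a pages on-call (initial).
  db-r: +90 → 90 ≥ 30
Round 2 — db-r pages on-call.
  cache-1: +45 → 45 ≥ 40
  edge-1: +65 → 65 ≥ 30
  worker-2: +10 → 10 < 120
Round 3 — cache-1, edge-1 page on-call.
  cache-2: +90 → 90 < 120
  queue-1: +45 → 45 ≥ 30
Round 4 — queue-1 pages on-call.
No further pages.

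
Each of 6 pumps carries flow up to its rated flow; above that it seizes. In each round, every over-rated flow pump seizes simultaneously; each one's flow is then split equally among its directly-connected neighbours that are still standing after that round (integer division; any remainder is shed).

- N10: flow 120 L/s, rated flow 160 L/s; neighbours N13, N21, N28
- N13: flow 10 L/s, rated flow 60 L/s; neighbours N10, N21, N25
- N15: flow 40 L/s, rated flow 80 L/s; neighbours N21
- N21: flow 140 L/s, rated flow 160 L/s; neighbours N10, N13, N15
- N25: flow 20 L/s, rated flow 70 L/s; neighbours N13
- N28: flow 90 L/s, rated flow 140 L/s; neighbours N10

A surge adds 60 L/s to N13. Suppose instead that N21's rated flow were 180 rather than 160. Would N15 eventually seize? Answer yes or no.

no

With N21's rated flow at 180:
Round 1 — N13 at 70 > 60. N13 seizes.
  N13 sheds 70 L/s to N10, N21, N25: 23 each (1 lost).
    N10: 120+23 = 143 ≤ 160
    N21: 140+23 = 163 ≤ 180
    N25: 20+23 = 43 ≤ 70
No further seizures.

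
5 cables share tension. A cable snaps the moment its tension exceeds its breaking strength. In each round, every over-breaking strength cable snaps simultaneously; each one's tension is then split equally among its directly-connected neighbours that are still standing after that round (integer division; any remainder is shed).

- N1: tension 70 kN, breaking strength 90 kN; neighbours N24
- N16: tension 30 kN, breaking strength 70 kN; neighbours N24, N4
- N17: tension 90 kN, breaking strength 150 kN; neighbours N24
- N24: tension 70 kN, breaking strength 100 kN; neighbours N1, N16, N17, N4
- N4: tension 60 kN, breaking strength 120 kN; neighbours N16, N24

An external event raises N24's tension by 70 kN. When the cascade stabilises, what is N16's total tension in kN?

65

Round 1 — N24 at 140 > 100. N24 snaps.
  N24 sheds 140 kN to N1, N16, N17, N4: 35 each.
    N1: 70+35 = 105 > 90
    N16: 30+35 = 65 ≤ 70
    N17: 90+35 = 125 ≤ 150
    N4: 60+35 = 95 ≤ 120
Round 2 — N1 snaps.
  N1 sheds 105 kN: no online neighbours, lost.
No further breaks.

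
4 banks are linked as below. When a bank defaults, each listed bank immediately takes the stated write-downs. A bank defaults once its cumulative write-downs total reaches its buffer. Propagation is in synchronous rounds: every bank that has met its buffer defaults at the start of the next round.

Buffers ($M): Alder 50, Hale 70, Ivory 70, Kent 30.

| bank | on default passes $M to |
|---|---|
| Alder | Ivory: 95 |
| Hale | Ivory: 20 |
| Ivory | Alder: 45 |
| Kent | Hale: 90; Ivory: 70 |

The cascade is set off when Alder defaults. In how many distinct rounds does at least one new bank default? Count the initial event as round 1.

Round 1 — Alder defaults (initial).
  Ivory: +95 → 95 ≥ 70
Round 2 — Ivory defaults.
No further defaults.

2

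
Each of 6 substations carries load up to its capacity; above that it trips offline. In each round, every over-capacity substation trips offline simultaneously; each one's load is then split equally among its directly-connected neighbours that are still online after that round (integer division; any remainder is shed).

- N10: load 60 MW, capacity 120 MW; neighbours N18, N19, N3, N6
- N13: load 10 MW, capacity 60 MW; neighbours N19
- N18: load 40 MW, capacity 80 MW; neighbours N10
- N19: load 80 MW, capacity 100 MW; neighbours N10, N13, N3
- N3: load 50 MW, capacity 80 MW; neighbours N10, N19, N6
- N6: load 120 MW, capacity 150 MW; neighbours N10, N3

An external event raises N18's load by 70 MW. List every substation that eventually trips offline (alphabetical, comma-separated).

Round 1 — N18 at 110 > 80. N18 trips offline.
  N18 sheds 110 MW to N10: 110 each.
    N10: 60+110 = 170 > 120
Round 2 — N10 trips offline.
  N10 sheds 170 MW to N19, N3, N6: 56 each (2 lost).
    N19: 80+56 = 136 > 100
    N3: 50+56 = 106 > 80
    N6: 120+56 = 176 > 150
Round 3 — N19, N3, N6 trip offline.
  N19 sheds 136 MW to N13: 136 each.
    N13: 10+136 = 146 > 60
  N3 sheds 106 MW: no online neighbours, lost.
  N6 sheds 176 MW: no online neighbours, lost.
Round 4 — N13 trips offline.
  N13 sheds 146 MW: no online neighbours, lost.
No further trips.

N10, N13, N18, N19, N3, N6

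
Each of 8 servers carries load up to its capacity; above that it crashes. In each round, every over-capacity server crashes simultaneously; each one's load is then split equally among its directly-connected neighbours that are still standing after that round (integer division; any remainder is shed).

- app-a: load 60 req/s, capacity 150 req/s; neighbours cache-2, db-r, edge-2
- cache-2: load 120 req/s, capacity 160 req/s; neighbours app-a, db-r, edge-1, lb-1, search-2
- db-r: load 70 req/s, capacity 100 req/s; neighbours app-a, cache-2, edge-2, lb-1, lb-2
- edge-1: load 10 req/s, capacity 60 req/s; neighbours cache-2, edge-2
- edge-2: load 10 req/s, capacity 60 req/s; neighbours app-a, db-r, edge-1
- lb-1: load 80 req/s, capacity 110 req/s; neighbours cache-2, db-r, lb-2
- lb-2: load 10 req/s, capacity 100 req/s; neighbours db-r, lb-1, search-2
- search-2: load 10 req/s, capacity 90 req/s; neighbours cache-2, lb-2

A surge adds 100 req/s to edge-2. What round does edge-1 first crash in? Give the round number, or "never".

Round 1 — edge-2 at 110 > 60. edge-2 crashes.
  edge-2 sheds 110 req/s to app-a, db-r, edge-1: 36 each (2 lost).
    app-a: 60+36 = 96 ≤ 150
    db-r: 70+36 = 106 > 100
    edge-1: 10+36 = 46 ≤ 60
Round 2 — db-r crashes.
  db-r sheds 106 req/s to app-a, cache-2, lb-1, lb-2: 26 each (2 lost).
    app-a: 96+26 = 122 ≤ 150
    cache-2: 120+26 = 146 ≤ 160
    lb-1: 80+26 = 106 ≤ 110
    lb-2: 10+26 = 36 ≤ 100
No further crashes.

never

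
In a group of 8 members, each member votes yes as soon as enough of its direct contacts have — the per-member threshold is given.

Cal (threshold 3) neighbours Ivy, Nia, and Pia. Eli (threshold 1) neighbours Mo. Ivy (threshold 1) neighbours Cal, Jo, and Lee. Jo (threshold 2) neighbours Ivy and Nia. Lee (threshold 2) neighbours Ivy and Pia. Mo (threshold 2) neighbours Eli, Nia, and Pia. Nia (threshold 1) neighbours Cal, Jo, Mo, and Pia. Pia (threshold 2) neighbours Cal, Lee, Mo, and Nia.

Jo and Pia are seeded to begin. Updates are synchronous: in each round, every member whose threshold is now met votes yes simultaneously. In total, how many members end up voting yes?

8

Round 1 — Jo, Pia vote yes (initial).
Round 2 — checking thresholds:
  Cal: 1 of 3 neighbours < 3, not yet.
  Ivy: 1 of 3 neighbours ≥ 1, votes yes.
  Lee: 1 of 2 neighbours < 2, not yet.
  Mo: 1 of 3 neighbours < 2, not yet.
  Nia: 2 of 4 neighbours ≥ 1, votes yes.
Round 3 — checking thresholds:
  Cal: 3 of 3 neighbours ≥ 3, votes yes.
  Lee: 2 of 2 neighbours ≥ 2, votes yes.
  Mo: 2 of 3 neighbours ≥ 2, votes yes.
Round 4 — checking thresholds:
  Eli: 1 of 1 neighbours ≥ 1, votes yes.
Round 5 — no new yes votes; cascade stops.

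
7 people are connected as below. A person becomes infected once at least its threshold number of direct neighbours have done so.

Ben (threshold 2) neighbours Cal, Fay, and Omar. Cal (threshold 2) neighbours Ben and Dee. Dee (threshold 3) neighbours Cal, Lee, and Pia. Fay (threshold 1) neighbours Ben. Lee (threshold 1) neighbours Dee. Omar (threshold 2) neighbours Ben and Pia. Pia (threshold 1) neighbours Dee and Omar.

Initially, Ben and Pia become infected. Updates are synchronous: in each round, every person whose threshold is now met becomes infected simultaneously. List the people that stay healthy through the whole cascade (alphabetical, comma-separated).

Round 1 — Ben, Pia become infected (initial).
Round 2 — checking thresholds:
  Cal: 1 of 2 neighbours < 2, below threshold.
  Dee: 1 of 3 neighbours < 3, below threshold.
  Fay: 1 of 1 neighbours ≥ 1, becomes infected.
  Omar: 2 of 2 neighbours ≥ 2, becomes infected.
Round 3 — no new infections; cascade stops.

Cal, Dee, Lee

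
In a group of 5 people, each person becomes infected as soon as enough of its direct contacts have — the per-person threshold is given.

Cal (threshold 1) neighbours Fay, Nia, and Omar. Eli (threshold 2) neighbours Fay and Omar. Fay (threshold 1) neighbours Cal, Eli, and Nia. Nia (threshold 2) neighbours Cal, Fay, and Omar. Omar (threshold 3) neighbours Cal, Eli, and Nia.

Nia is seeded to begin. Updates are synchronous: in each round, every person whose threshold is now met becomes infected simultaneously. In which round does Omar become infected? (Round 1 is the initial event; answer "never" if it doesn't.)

Round 1 — Nia becomes infected (initial).
Round 2 — checking thresholds:
  Cal: 1 of 3 neighbours ≥ 1, becomes infected.
  Fay: 1 of 3 neighbours ≥ 1, becomes infected.
  Omar: 1 of 3 neighbours < 3, below threshold.
Round 3 — no new infections; cascade stops.

never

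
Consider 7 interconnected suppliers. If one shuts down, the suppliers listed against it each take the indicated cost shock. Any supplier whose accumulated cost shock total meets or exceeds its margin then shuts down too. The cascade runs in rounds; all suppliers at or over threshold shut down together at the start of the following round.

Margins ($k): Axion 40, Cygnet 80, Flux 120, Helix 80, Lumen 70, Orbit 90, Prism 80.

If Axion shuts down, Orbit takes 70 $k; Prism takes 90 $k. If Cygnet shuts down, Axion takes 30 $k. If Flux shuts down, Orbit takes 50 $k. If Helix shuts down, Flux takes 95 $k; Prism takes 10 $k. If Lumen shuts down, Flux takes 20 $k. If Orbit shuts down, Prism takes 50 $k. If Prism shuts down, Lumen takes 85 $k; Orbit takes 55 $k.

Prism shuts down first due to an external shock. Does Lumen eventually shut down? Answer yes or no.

yes

Round 1 — Prism shuts down (initial).
  Lumen: +85 → 85 ≥ 70
  Orbit: +55 → 55 < 90
Round 2 — Lumen shuts down.
  Flux: +20 → 20 < 120
No further shutdowns.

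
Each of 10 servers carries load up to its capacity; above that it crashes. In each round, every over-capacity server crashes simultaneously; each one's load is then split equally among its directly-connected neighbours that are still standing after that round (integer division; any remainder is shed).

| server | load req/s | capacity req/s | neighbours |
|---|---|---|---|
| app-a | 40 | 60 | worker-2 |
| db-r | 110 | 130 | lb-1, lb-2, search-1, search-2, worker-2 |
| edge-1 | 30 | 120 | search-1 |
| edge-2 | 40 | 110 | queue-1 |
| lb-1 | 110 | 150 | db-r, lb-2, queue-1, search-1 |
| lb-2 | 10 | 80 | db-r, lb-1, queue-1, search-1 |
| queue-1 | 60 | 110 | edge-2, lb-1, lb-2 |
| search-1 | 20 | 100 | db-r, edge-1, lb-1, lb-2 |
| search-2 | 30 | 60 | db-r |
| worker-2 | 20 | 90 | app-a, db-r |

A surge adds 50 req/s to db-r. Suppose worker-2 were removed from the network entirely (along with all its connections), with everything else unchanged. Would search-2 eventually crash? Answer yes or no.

yes

With worker-2 removed:
Round 1 — db-r at 160 > 130. db-r crashes.
  db-r sheds 160 req/s to lb-1, lb-2, search-1, search-2: 40 each.
    lb-1: 110+40 = 150 ≤ 150
    lb-2: 10+40 = 50 ≤ 80
    search-1: 20+40 = 60 ≤ 100
    search-2: 30+40 = 70 > 60
Round 2 — search-2 crashes.
  search-2 sheds 70 req/s: no online neighbours, lost.
No further crashes.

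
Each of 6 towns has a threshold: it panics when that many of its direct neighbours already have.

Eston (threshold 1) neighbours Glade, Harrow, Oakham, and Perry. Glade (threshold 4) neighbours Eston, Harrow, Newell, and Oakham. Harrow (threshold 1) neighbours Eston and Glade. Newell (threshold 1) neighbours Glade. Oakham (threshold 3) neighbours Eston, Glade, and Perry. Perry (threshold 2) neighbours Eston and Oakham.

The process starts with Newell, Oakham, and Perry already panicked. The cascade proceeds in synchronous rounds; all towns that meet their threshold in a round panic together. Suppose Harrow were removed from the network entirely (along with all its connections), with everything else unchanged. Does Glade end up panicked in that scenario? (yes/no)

no

With Harrow removed:
Round 1 — Newell, Oakham, Perry panic (initial).
Round 2 — checking thresholds:
  Eston: 2 of 3 neighbours ≥ 1, panics.
  Glade: 2 of 3 neighbours < 4, not yet.
Round 3 — no new panics; cascade stops.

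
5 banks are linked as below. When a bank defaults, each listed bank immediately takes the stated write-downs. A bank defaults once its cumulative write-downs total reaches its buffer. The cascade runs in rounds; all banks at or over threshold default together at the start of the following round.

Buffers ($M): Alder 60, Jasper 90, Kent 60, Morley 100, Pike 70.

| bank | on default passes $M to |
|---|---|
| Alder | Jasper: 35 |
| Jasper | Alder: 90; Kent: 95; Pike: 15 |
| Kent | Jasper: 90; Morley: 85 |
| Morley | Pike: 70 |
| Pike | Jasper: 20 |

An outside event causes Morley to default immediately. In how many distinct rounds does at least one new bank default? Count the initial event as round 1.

Round 1 — Morley defaults (initial).
  Pike: +70 → 70 ≥ 70
Round 2 — Pike defaults.
  Jasper: +20 → 20 < 90
No further defaults.

2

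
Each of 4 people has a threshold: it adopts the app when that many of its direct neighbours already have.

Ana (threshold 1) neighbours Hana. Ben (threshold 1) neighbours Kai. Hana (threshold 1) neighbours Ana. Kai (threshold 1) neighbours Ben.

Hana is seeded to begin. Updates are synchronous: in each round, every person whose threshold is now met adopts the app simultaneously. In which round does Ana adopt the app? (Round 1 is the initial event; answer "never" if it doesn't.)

2

Round 1 — Hana adopts the app (initial).
Round 2 — checking thresholds:
  Ana: 1 of 1 neighbours ≥ 1, adopts the app.
Round 3 — no new adoptions; cascade stops.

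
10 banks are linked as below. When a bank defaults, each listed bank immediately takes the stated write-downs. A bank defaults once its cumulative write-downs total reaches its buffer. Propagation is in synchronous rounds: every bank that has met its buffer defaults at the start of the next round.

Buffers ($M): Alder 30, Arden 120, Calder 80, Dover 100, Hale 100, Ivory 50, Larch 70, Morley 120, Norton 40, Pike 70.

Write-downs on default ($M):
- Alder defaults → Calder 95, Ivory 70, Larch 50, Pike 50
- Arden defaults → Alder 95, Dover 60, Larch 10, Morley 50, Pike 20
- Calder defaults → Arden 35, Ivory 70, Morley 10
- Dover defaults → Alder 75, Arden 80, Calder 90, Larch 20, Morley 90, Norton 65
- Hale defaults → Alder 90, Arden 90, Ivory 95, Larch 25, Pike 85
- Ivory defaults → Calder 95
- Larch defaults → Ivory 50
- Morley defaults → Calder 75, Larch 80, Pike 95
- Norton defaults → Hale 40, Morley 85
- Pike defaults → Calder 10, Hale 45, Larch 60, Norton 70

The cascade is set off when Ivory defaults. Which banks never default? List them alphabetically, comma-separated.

Alder, Arden, Dover, Hale, Larch, Morley, Norton, Pike

Round 1 — Ivory defaults (initial).
  Calder: +95 → 95 ≥ 80
Round 2 — Calder defaults.
  Arden: +35 → 35 < 120
  Morley: +10 → 10 < 120
No further defaults.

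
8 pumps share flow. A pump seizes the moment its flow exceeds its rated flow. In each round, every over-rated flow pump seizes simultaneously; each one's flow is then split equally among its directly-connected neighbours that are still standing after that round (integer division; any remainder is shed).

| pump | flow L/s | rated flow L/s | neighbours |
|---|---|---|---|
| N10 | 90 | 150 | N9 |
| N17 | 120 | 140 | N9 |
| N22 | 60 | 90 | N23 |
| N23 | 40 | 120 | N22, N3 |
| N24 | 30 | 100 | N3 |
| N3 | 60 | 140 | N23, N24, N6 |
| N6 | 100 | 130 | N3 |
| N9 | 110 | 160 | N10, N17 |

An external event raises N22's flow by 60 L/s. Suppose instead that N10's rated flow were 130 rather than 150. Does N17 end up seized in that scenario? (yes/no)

no

With N10's rated flow at 130:
Round 1 — N22 at 120 > 90. N22 seizes.
  N22 sheds 120 L/s to N23: 120 each.
    N23: 40+120 = 160 > 120
Round 2 — N23 seizes.
  N23 sheds 160 L/s to N3: 160 each.
    N3: 60+160 = 220 > 140
Round 3 — N3 seizes.
  N3 sheds 220 L/s to N24, N6: 110 each.
    N24: 30+110 = 140 > 100
    N6: 100+110 = 210 > 130
Round 4 — N24, N6 seize.
  N24 sheds 140 L/s: no online neighbours, lost.
  N6 sheds 210 L/s: no online neighbours, lost.
No further seizures.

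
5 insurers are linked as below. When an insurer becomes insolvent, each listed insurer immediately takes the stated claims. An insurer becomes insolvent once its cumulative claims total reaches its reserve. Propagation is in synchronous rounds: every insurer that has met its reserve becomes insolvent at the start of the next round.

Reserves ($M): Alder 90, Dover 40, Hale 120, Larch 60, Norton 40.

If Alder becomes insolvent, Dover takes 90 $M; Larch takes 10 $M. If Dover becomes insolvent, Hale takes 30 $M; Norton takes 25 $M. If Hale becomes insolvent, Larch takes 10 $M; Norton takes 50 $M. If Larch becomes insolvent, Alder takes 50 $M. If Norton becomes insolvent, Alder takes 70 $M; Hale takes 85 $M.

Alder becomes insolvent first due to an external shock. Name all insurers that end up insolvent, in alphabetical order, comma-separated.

Round 1 — Alder becomes insolvent (initial).
  Dover: +90 → 90 ≥ 40
  Larch: +10 → 10 < 60
Round 2 — Dover becomes insolvent.
  Hale: +30 → 30 < 120
  Norton: +25 → 25 < 40
No further insolvencies.

Alder, Dover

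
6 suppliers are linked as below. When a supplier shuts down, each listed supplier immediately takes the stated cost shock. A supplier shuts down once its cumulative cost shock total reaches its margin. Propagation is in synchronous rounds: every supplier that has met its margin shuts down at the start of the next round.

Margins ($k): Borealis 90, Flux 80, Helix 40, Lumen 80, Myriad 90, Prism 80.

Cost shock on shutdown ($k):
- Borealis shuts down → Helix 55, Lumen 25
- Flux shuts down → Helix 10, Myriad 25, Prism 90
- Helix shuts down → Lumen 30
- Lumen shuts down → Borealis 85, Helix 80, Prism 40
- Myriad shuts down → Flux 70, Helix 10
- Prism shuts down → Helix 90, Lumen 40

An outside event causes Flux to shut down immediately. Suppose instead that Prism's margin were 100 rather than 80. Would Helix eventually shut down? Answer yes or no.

no

With Prism's margin at 100:
Round 1 — Flux shuts down (initial).
  Helix: +10 → 10 < 40
  Myriad: +25 → 25 < 90
  Prism: +90 → 90 < 100
No further shutdowns.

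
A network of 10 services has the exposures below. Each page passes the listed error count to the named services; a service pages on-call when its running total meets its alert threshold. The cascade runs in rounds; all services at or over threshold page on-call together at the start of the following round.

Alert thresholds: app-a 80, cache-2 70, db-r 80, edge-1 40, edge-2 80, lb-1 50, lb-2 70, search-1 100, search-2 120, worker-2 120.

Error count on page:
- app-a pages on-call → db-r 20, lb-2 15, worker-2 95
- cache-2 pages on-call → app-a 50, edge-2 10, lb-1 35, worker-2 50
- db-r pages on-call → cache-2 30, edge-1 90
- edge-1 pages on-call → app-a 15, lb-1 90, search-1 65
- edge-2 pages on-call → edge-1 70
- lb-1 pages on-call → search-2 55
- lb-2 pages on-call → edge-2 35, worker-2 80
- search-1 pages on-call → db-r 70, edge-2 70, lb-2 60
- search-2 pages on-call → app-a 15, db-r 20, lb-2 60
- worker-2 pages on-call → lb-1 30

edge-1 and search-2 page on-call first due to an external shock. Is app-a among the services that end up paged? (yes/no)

no

Round 1 — edge-1, search-2 page on-call (initial).
  app-a: +15+15 → 30 < 80
  db-r: +20 → 20 < 80
  lb-1: +90 → 90 ≥ 50
  lb-2: +60 → 60 < 70
  search-1: +65 → 65 < 100
Round 2 — lb-1 pages on-call.
No further pages.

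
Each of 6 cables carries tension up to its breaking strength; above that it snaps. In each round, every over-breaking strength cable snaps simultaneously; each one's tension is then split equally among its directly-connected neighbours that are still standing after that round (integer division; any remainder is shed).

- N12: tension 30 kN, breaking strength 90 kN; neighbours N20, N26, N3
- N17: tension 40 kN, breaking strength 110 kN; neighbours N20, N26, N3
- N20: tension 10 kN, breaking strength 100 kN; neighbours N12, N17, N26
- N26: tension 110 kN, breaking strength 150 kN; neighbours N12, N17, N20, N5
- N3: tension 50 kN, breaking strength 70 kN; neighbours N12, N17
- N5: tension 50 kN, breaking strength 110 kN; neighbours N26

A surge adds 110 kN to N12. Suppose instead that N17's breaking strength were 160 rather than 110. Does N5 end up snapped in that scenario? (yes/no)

With N17's breaking strength at 160:
Round 1 — N12 at 140 > 90. N12 snaps.
  N12 sheds 140 kN to N20, N26, N3: 46 each (2 lost).
    N20: 10+46 = 56 ≤ 100
    N26: 110+46 = 156 > 150
    N3: 50+46 = 96 > 70
Round 2 — N26, N3 snap.
  N26 sheds 156 kN to N17, N20, N5: 52 each.
    N17: 40+52 = 92 ≤ 160
    N20: 56+52 = 108 > 100
    N5: 50+52 = 102 ≤ 110
  N3 sheds 96 kN to N17: 96 each.
    N17: 92+96 = 188 > 160
Round 3 — N17, N20 snap.
  N17 sheds 188 kN: no online neighbours, lost.
  N20 sheds 108 kN: no online neighbours, lost.
No further breaks.

no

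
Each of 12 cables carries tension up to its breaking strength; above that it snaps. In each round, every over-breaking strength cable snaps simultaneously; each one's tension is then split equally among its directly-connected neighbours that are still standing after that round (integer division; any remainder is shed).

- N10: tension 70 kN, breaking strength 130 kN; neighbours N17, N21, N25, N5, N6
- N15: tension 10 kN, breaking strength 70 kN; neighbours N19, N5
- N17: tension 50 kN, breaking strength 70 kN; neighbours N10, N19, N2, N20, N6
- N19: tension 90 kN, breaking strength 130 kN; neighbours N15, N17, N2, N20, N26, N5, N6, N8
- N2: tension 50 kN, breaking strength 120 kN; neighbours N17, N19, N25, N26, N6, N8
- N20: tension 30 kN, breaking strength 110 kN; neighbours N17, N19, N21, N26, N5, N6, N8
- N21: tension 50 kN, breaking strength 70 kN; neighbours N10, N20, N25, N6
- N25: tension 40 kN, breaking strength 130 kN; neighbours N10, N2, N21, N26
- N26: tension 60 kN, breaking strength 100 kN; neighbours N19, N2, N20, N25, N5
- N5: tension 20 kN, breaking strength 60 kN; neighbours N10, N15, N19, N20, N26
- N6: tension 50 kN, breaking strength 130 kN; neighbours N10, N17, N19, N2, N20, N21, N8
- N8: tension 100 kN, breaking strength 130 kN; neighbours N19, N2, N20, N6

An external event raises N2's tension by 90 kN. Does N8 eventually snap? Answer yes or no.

Round 1 — N2 at 140 > 120. N2 snaps.
  N2 sheds 140 kN to N17, N19, N25, N26, N6, N8: 23 each (2 lost).
    N17: 50+23 = 73 > 70
    N19: 90+23 = 113 ≤ 130
    N25: 40+23 = 63 ≤ 130
    N26: 60+23 = 83 ≤ 100
    N6: 50+23 = 73 ≤ 130
    N8: 100+23 = 123 ≤ 130
Round 2 — N17 snaps.
  N17 sheds 73 kN to N10, N19, N20, N6: 18 each (1 lost).
    N10: 70+18 = 88 ≤ 130
    N19: 113+18 = 131 > 130
    N20: 30+18 = 48 ≤ 110
    N6: 73+18 = 91 ≤ 130
Round 3 — N19 snaps.
  N19 sheds 131 kN to N15, N20, N26, N5, N6, N8: 21 each (5 lost).
    N15: 10+21 = 31 ≤ 70
    N20: 48+21 = 69 ≤ 110
    N26: 83+21 = 104 > 100
    N5: 20+21 = 41 ≤ 60
    N6: 91+21 = 112 ≤ 130
    N8: 123+21 = 144 > 130
Round 4 — N26, N8 snap.
  N26 sheds 104 kN to N20, N25, N5: 34 each (2 lost).
    N20: 69+34 = 103 ≤ 110
    N25: 63+34 = 97 ≤ 130
    N5: 41+34 = 75 > 60
  N8 sheds 144 kN to N20, N6: 72 each.
    N20: 103+72 = 175 > 110
    N6: 112+72 = 184 > 130
Round 5 — N20, N5, N6 snap.
  N20 sheds 175 kN to N21: 175 each.
    N21: 50+175 = 225 > 70
  N5 sheds 75 kN to N10, N15: 37 each (1 lost).
    N10: 88+37 = 125 ≤ 130
    N15: 31+37 = 68 ≤ 70
  N6 sheds 184 kN to N10, N21: 92 each.
    N10: 125+92 = 217 > 130
    N21: 225+92 = 317 > 70
Round 6 — N10, N21 snap.
  N10 sheds 217 kN to N25: 217 each.
    N25: 97+217 = 314 > 130
  N21 sheds 317 kN to N25: 317 each.
    N25: 314+317 = 631 > 130
Round 7 — N25 snaps.
  N25 sheds 631 kN: no online neighbours, lost.
No further breaks.

yes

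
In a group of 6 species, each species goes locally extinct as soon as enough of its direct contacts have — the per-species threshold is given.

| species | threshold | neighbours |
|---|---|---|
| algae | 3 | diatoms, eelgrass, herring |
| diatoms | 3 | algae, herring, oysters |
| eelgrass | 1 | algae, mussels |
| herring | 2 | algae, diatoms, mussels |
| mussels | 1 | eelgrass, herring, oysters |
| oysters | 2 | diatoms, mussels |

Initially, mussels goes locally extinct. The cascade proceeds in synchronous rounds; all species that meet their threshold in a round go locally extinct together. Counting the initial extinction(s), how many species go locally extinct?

Round 1 — mussels goes locally extinct (initial).
Round 2 — checking thresholds:
  eelgrass: 1 of 2 neighbours ≥ 1, goes locally extinct.
  herring: 1 of 3 neighbours < 2, holds.
  oysters: 1 of 2 neighbours < 2, holds.
Round 3 — no new extinctions; cascade stops.

2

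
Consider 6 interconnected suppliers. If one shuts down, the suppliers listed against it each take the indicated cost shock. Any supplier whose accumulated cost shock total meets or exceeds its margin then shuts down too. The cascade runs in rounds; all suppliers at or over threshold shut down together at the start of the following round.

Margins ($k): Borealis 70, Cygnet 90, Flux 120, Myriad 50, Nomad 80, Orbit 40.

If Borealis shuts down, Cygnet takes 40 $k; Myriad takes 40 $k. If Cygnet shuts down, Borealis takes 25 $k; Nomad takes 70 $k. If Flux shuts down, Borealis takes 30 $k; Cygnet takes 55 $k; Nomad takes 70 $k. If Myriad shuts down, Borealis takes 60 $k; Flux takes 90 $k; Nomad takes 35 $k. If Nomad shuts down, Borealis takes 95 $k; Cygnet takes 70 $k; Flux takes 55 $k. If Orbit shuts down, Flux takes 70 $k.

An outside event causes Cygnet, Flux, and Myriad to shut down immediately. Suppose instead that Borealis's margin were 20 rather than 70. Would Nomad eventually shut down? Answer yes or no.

With Borealis's margin at 20:
Round 1 — Cygnet, Flux, Myriad shut down (initial).
  Borealis: +25+30+60 → 115 ≥ 20
  Nomad: +70+70+35 → 175 ≥ 80
Round 2 — Borealis, Nomad shut down.
No further shutdowns.

yes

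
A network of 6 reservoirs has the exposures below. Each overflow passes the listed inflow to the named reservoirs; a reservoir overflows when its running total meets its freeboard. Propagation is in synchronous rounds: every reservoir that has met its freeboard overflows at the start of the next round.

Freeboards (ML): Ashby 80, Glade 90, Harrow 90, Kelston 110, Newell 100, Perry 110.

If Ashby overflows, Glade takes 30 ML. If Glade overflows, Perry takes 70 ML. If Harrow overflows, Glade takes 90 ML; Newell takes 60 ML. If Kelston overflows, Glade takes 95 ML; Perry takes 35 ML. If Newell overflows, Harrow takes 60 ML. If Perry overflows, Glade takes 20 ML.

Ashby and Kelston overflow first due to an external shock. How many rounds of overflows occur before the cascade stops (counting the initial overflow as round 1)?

Round 1 — Ashby, Kelston overflow (initial).
  Glade: +30+95 → 125 ≥ 90
  Perry: +35 → 35 < 110
Round 2 — Glade overflows.
  Perry: +70 → 105 < 110
No further overflows.

2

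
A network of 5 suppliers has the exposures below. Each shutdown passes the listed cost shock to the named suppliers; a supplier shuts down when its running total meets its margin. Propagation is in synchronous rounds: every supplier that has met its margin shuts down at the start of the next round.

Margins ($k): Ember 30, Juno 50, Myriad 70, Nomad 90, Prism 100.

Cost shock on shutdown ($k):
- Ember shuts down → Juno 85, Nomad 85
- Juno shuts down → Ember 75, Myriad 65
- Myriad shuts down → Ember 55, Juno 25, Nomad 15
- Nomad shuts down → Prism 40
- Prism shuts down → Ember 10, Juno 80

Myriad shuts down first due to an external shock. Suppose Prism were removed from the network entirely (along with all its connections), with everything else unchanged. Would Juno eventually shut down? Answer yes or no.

With Prism removed:
Round 1 — Myriad shuts down (initial).
  Ember: +55 → 55 ≥ 30
  Juno: +25 → 25 < 50
  Nomad: +15 → 15 < 90
Round 2 — Ember shuts down.
  Juno: +85 → 110 ≥ 50
  Nomad: +85 → 100 ≥ 90
Round 3 — Juno, Nomad shut down.
No further shutdowns.

yes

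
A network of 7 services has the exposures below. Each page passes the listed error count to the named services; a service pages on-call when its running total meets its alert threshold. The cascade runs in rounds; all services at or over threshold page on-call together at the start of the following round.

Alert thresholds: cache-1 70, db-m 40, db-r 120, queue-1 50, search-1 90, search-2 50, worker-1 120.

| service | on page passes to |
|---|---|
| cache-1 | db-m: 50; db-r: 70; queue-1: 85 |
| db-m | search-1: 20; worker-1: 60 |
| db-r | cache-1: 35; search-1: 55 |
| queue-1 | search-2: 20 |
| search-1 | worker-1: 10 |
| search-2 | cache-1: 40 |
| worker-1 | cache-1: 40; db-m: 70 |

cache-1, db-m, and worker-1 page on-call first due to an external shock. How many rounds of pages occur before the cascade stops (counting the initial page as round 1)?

2

Round 1 — cache-1, db-m, worker-1 page on-call (initial).
  db-r: +70 → 70 < 120
  queue-1: +85 → 85 ≥ 50
  search-1: +20 → 20 < 90
Round 2 — queue-1 pages on-call.
  search-2: +20 → 20 < 50
No further pages.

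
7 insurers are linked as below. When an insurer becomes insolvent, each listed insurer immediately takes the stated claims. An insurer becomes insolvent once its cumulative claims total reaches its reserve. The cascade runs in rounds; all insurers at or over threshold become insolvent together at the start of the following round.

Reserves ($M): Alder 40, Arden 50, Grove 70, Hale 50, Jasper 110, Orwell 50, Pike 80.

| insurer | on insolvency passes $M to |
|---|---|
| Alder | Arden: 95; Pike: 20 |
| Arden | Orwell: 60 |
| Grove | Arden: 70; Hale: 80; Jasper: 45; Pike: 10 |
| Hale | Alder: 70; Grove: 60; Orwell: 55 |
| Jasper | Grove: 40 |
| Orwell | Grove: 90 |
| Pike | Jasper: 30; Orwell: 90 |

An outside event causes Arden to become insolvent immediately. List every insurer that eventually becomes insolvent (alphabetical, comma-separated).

Round 1 — Arden becomes insolvent (initial).
  Orwell: +60 → 60 ≥ 50
Round 2 — Orwell becomes insolvent.
  Grove: +90 → 90 ≥ 70
Round 3 — Grove becomes insolvent.
  Hale: +80 → 80 ≥ 50
  Jasper: +45 → 45 < 110
  Pike: +10 → 10 < 80
Round 4 — Hale becomes insolvent.
  Alder: +70 → 70 ≥ 40
Round 5 — Alder becomes insolvent.
  Pike: +20 → 30 < 80
No further insolvencies.

Alder, Arden, Grove, Hale, Orwell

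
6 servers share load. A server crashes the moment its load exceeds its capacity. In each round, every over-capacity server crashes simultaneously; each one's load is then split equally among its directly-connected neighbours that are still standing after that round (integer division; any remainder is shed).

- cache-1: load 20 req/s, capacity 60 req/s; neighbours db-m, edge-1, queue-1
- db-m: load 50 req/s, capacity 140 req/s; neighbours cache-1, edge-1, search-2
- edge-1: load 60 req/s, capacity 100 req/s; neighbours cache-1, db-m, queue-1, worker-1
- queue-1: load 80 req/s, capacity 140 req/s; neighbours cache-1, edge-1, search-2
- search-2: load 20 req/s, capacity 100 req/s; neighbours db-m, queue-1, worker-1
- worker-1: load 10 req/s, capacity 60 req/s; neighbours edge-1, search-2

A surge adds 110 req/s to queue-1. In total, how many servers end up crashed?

Round 1 — queue-1 at 190 > 140. queue-1 crashes.
  queue-1 sheds 190 req/s to cache-1, edge-1, search-2: 63 each (1 lost).
    cache-1: 20+63 = 83 > 60
    edge-1: 60+63 = 123 > 100
    search-2: 20+63 = 83 ≤ 100
Round 2 — cache-1, edge-1 crash.
  cache-1 sheds 83 req/s to db-m: 83 each.
    db-m: 50+83 = 133 ≤ 140
  edge-1 sheds 123 req/s to db-m, worker-1: 61 each (1 lost).
    db-m: 133+61 = 194 > 140
    worker-1: 10+61 = 71 > 60
Round 3 — db-m, worker-1 crash.
  db-m sheds 194 req/s to search-2: 194 each.
    search-2: 83+194 = 277 > 100
  worker-1 sheds 71 req/s to search-2: 71 each.
    search-2: 277+71 = 348 > 100
Round 4 — search-2 crashes.
  search-2 sheds 348 req/s: no online neighbours, lost.
No further crashes.

6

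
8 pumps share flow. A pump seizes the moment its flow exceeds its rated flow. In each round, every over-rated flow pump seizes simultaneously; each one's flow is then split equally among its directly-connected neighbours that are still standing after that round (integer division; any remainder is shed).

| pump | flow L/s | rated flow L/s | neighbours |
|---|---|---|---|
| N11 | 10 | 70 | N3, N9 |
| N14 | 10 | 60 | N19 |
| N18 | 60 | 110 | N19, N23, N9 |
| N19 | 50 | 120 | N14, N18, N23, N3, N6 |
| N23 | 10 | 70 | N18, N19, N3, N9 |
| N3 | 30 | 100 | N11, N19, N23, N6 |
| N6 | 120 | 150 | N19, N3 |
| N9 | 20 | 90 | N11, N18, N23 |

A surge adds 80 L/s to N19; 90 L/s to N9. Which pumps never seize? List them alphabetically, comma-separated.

Round 1 — N19 at 130 > 120; N9 at 110 > 90. N19, N9 seize.
  N19 sheds 130 L/s to N14, N18, N23, N3, N6: 26 each.
    N14: 10+26 = 36 ≤ 60
    N18: 60+26 = 86 ≤ 110
    N23: 10+26 = 36 ≤ 70
    N3: 30+26 = 56 ≤ 100
    N6: 120+26 = 146 ≤ 150
  N9 sheds 110 L/s to N11, N18, N23: 36 each (2 lost).
    N11: 10+36 = 46 ≤ 70
    N18: 86+36 = 122 > 110
    N23: 36+36 = 72 > 70
Round 2 — N18, N23 seize.
  N18 sheds 122 L/s: no online neighbours, lost.
  N23 sheds 72 L/s to N3: 72 each.
    N3: 56+72 = 128 > 100
Round 3 — N3 seizes.
  N3 sheds 128 L/s to N11, N6: 64 each.
    N11: 46+64 = 110 > 70
    N6: 146+64 = 210 > 150
Round 4 — N11, N6 seize.
  N11 sheds 110 L/s: no online neighbours, lost.
  N6 sheds 210 L/s: no online neighbours, lost.
No further seizures.

N14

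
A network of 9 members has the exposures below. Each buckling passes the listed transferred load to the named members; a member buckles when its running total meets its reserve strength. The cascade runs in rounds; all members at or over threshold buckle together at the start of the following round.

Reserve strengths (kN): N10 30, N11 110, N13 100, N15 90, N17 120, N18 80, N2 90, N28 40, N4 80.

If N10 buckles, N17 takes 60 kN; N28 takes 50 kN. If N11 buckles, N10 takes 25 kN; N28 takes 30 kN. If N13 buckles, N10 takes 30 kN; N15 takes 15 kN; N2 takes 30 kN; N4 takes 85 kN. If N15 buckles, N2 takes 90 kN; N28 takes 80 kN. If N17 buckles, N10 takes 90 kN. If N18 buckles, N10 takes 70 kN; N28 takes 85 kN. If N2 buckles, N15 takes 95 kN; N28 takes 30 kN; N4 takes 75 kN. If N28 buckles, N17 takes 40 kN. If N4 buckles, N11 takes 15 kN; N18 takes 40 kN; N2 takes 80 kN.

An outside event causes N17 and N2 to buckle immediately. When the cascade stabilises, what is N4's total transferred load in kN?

75

Round 1 — N17, N2 buckle (initial).
  N10: +90 → 90 ≥ 30
  N15: +95 → 95 ≥ 90
  N28: +30 → 30 < 40
  N4: +75 → 75 < 80
Round 2 — N10, N15 buckle.
  N28: +50+80 → 160 ≥ 40
Round 3 — N28 buckles.
No further bucklings.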